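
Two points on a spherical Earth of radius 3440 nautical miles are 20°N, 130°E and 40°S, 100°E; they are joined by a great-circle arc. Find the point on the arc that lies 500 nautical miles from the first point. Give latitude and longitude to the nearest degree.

≈ 12°N, 126°E

Convert each endpoint to a unit vector on the sphere (x = cos φ cos λ, y = cos φ sin λ, z = sin φ).
The central angle between the endpoints is δ = arccos(p₁·p₂) ≈ 1.155 rad (66.2°). The total great-circle distance is δ·R ≈ 1.155 × 3440 ≈ 3975 nmi, so the target fraction is f = 500/3975 ≈ 0.126.
Interpolate at f ≈ 0.126 with slerp weights a = sin((1−f)δ)/sin δ ≈ 0.926, b = sin(fδ)/sin δ ≈ 0.158.
p = a·p₁ + b·p₂ ≈ (-0.580, 0.786, 0.215); φ = arcsin(p_z) ≈ 12.40°, λ = atan2(p_y, p_x) ≈ 126.44°.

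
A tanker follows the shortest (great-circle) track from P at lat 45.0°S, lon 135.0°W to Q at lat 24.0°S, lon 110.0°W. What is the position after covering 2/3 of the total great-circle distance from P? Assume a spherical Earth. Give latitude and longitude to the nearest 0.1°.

≈ lat 31.5°S, lon 117.0°W

Write both endpoints as unit vectors p₁, p₂ with components (cos φ cos λ, cos φ sin λ, sin φ).
The central angle between the endpoints is δ = arccos(p₁·p₂) ≈ 0.509 rad (29.2°).
Interpolate at f = 2/3 with slerp weights a = sin((1−f)δ)/sin δ ≈ 0.347, b = sin(fδ)/sin δ ≈ 0.683.
p = a·p₁ + b·p₂ ≈ (-0.387, -0.760, -0.523); φ = arcsin(p_z) ≈ -31.52°, λ = atan2(p_y, p_x) ≈ -116.98°.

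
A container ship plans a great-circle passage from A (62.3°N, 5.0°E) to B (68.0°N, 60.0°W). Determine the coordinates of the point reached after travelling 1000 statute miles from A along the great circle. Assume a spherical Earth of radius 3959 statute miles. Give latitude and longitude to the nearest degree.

Convert each endpoint to a unit vector on the sphere (x = cos φ cos λ, y = cos φ sin λ, z = sin φ).
The central angle between the endpoints is δ = arccos(p₁·p₂) ≈ 0.463 rad (26.6°). The total great-circle distance is δ·R ≈ 0.463 × 3959 ≈ 1835 mi, so the target fraction is f = 1000/1835 ≈ 0.545.
Interpolate at f ≈ 0.545 with slerp weights a = sin((1−f)δ)/sin δ ≈ 0.468, b = sin(fδ)/sin δ ≈ 0.559.
p = a·p₁ + b·p₂ ≈ (0.322, -0.162, 0.933); φ = arcsin(p_z) ≈ 68.89°, λ = atan2(p_y, p_x) ≈ -26.80°.

≈ (69°N, 27°W)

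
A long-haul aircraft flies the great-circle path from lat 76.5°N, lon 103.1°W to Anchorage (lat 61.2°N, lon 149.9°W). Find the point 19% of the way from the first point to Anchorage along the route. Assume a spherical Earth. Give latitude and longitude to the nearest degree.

≈ lat 75°N, lon 118°W

The haversine formula gives a central angle δ ≈ 0.379 rad (21.7°) between the endpoints.
Interpolate at f = 0.19 with slerp weights a = sin((1−f)δ)/sin δ ≈ 0.817, b = sin(fδ)/sin δ ≈ 0.194.
p = a·p₁ + b·p₂ ≈ (-0.124, -0.233, 0.965); φ = arcsin(p_z) ≈ 74.71°, λ = atan2(p_y, p_x) ≈ -118.10°.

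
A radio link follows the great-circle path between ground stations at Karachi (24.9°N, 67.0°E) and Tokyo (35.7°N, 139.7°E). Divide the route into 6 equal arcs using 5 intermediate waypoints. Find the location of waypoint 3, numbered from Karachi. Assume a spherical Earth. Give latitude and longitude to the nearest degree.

≈ 36°N, 101°E

Write both endpoints as unit vectors p₁, p₂ with components (cos φ cos λ, cos φ sin λ, sin φ).
The central angle between the endpoints is δ = arccos(p₁·p₂) ≈ 1.087 rad (62.3°).
Interpolate at f = 3/6 with slerp weights a = sin((1−f)δ)/sin δ ≈ 0.584, b = sin(fδ)/sin δ ≈ 0.584.
p = a·p₁ + b·p₂ ≈ (-0.155, 0.795, 0.587); φ = arcsin(p_z) ≈ 35.94°, λ = atan2(p_y, p_x) ≈ 101.02°.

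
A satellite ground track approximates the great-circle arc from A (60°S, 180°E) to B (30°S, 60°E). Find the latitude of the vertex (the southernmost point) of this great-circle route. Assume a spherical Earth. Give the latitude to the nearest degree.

The great circle lies in the plane with unit normal n̂ = (p₁ × p₂)/|p₁ × p₂|.
Here n̂_z ≈ -0.384; the vertex latitude is φ_max = arccos|n̂_z| ≈ 67.4°.
Check via Clairaut: cos φ_max = |cos φ₁| · sin C = cos(60.0°)·sin(129.8°) ≈ 0.384, again giving ≈ 67.4°.

≈ 67°S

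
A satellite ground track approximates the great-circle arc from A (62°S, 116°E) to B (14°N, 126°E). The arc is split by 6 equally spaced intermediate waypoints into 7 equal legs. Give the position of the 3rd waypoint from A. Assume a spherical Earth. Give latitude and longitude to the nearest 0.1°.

From cos δ = sin φ₁ sin φ₂ + cos φ₁ cos φ₂ cos Δλ, the central angle is δ ≈ 1.334 rad (76.4°).
Interpolate at f = 3/7 with slerp weights a = sin((1−f)δ)/sin δ ≈ 0.710, b = sin(fδ)/sin δ ≈ 0.557.
p = a·p₁ + b·p₂ ≈ (-0.464, 0.737, -0.493); φ = arcsin(p_z) ≈ -29.51°, λ = atan2(p_y, p_x) ≈ 122.19°.

≈ (29.5°S, 122.2°E)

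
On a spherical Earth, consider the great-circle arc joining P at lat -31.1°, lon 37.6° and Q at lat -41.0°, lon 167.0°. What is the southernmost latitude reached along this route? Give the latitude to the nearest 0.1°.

≈ -60.0°

The great circle lies in the plane with unit normal n̂ = (p₁ × p₂)/|p₁ × p₂|.
Here n̂_z ≈ +0.501; the vertex latitude is φ_max = arccos|n̂_z| ≈ 60.0°.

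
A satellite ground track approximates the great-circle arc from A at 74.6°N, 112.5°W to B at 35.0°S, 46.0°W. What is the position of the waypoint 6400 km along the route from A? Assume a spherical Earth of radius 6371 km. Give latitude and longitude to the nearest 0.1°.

Write both endpoints as unit vectors p₁, p₂ with components (cos φ cos λ, cos φ sin λ, sin φ).
The central angle between the endpoints is δ = arccos(p₁·p₂) ≈ 2.056 rad (117.8°). The total great-circle distance is δ·R ≈ 2.056 × 6371 ≈ 13098 km, so the target fraction is f = 6400/13098 ≈ 0.489.
Interpolate at f ≈ 0.489 with slerp weights a = sin((1−f)δ)/sin δ ≈ 0.981, b = sin(fδ)/sin δ ≈ 0.954.
p = a·p₁ + b·p₂ ≈ (0.443, -0.803, 0.399); φ = arcsin(p_z) ≈ 23.51°, λ = atan2(p_y, p_x) ≈ -61.10°.

≈ 23.5°N, 61.1°W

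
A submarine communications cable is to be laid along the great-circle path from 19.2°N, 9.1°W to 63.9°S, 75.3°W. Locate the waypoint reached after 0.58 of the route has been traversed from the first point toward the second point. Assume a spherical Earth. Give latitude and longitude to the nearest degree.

≈ 33°S, 33°W

Write both endpoints as unit vectors p₁, p₂ with components (cos φ cos λ, cos φ sin λ, sin φ).
The central angle between the endpoints is δ = arccos(p₁·p₂) ≈ 1.699 rad (97.3°).
Interpolate at f = 0.58 with slerp weights a = sin((1−f)δ)/sin δ ≈ 0.660, b = sin(fδ)/sin δ ≈ 0.840.
p = a·p₁ + b·p₂ ≈ (0.709, -0.456, -0.538); φ = arcsin(p_z) ≈ -32.52°, λ = atan2(p_y, p_x) ≈ -32.75°.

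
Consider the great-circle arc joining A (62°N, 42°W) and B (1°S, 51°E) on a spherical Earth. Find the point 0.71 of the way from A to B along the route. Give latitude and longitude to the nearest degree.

Write both endpoints as unit vectors p₁, p₂ with components (cos φ cos λ, cos φ sin λ, sin φ).
The central angle between the endpoints is δ = arccos(p₁·p₂) ≈ 1.611 rad (92.3°).
Interpolate at f = 0.71 with slerp weights a = sin((1−f)δ)/sin δ ≈ 0.451, b = sin(fδ)/sin δ ≈ 0.911.
p = a·p₁ + b·p₂ ≈ (0.730, 0.566, 0.382); φ = arcsin(p_z) ≈ 22.46°, λ = atan2(p_y, p_x) ≈ 37.78°.

≈ (22°N, 38°E)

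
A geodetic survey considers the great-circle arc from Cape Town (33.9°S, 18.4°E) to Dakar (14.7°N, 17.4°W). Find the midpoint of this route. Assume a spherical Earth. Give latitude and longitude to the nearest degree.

From cos δ = sin φ₁ sin φ₂ + cos φ₁ cos φ₂ cos Δλ, the central angle is δ ≈ 1.036 rad (59.4°).
Interpolate at f = 1/2 with slerp weights a = sin((1−f)δ)/sin δ ≈ 0.576, b = sin(fδ)/sin δ ≈ 0.576.
p = a·p₁ + b·p₂ ≈ (0.984, -0.016, -0.175); φ = arcsin(p_z) ≈ -10.08°, λ = atan2(p_y, p_x) ≈ -0.91°.

≈ 10°S, 1°W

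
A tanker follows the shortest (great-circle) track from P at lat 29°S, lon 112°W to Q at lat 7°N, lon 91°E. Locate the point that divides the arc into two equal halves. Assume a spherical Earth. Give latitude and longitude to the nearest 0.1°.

≈ lat 43.0°S, lon 152.3°E

Convert each endpoint to a unit vector on the sphere (x = cos φ cos λ, y = cos φ sin λ, z = sin φ).
The central angle between the endpoints is δ = arccos(p₁·p₂) ≈ 2.602 rad (149.1°).
Interpolate at f = 1/2 with slerp weights a = sin((1−f)δ)/sin δ ≈ 1.878, b = sin(fδ)/sin δ ≈ 1.878.
p = a·p₁ + b·p₂ ≈ (-0.648, 0.341, -0.681); φ = arcsin(p_z) ≈ -42.96°, λ = atan2(p_y, p_x) ≈ 152.25°.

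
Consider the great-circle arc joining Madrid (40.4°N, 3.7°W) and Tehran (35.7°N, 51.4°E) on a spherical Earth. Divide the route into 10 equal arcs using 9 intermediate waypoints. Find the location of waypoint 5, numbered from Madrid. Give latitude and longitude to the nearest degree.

≈ 41°N, 25°E

Convert each endpoint to a unit vector on the sphere (x = cos φ cos λ, y = cos φ sin λ, z = sin φ).
The central angle between the endpoints is δ = arccos(p₁·p₂) ≈ 0.749 rad (42.9°).
Interpolate at f = 5/10 with slerp weights a = sin((1−f)δ)/sin δ ≈ 0.537, b = sin(fδ)/sin δ ≈ 0.537.
p = a·p₁ + b·p₂ ≈ (0.681, 0.315, 0.662); φ = arcsin(p_z) ≈ 41.43°, λ = atan2(p_y, p_x) ≈ 24.81°.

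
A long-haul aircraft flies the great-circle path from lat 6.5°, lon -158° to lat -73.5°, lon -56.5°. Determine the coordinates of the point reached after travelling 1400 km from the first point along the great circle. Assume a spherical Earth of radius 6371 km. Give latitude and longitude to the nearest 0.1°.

≈ lat -5.6°, lon -154.5°

Write both endpoints as unit vectors p₁, p₂ with components (cos φ cos λ, cos φ sin λ, sin φ).
The central angle between the endpoints is δ = arccos(p₁·p₂) ≈ 1.736 rad (99.5°). The total great-circle distance is δ·R ≈ 1.736 × 6371 ≈ 11062 km, so the target fraction is f = 1400/11062 ≈ 0.127.
Interpolate at f ≈ 0.127 with slerp weights a = sin((1−f)δ)/sin δ ≈ 1.012, b = sin(fδ)/sin δ ≈ 0.221.
p = a·p₁ + b·p₂ ≈ (-0.898, -0.429, -0.097); φ = arcsin(p_z) ≈ -5.58°, λ = atan2(p_y, p_x) ≈ -154.46°.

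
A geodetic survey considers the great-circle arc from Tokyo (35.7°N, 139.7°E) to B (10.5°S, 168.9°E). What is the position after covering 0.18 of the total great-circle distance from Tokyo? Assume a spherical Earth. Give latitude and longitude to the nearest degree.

≈ (28°N, 146°E)

From cos δ = sin φ₁ sin φ₂ + cos φ₁ cos φ₂ cos Δλ, the central angle is δ ≈ 0.939 rad (53.8°).
Interpolate at f = 0.18 with slerp weights a = sin((1−f)δ)/sin δ ≈ 0.863, b = sin(fδ)/sin δ ≈ 0.208.
p = a·p₁ + b·p₂ ≈ (-0.735, 0.493, 0.465); φ = arcsin(p_z) ≈ 27.74°, λ = atan2(p_y, p_x) ≈ 146.19°.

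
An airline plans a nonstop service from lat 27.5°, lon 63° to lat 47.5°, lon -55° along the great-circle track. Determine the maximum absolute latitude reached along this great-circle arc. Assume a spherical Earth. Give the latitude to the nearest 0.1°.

≈ 58.0°

The great circle lies in the plane with unit normal n̂ = (p₁ × p₂)/|p₁ × p₂|.
Here n̂_z ≈ -0.530; the vertex latitude is φ_max = arccos|n̂_z| ≈ 58.0°.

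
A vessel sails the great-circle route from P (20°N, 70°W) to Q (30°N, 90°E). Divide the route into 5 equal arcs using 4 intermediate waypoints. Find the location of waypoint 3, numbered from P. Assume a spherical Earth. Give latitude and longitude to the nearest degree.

Write both endpoints as unit vectors p₁, p₂ with components (cos φ cos λ, cos φ sin λ, sin φ).
The central angle between the endpoints is δ = arccos(p₁·p₂) ≈ 2.206 rad (126.4°).
Interpolate at f = 3/5 with slerp weights a = sin((1−f)δ)/sin δ ≈ 0.960, b = sin(fδ)/sin δ ≈ 1.205.
p = a·p₁ + b·p₂ ≈ (0.308, 0.196, 0.931); φ = arcsin(p_z) ≈ 68.56°, λ = atan2(p_y, p_x) ≈ 32.43°.

≈ (69°N, 32°E)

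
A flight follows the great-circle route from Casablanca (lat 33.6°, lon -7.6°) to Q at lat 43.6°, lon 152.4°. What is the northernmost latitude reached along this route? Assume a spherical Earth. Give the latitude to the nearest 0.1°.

≈ 77.9°

The great circle lies in the plane with unit normal n̂ = (p₁ × p₂)/|p₁ × p₂|.
Here n̂_z ≈ +0.210; the vertex latitude is φ_max = arccos|n̂_z| ≈ 77.9°.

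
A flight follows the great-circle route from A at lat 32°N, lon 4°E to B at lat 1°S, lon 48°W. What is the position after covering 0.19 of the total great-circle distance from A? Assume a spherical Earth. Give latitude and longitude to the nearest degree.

The haversine formula gives a central angle δ ≈ 1.032 rad (59.2°) between the endpoints.
Interpolate at f = 0.19 with slerp weights a = sin((1−f)δ)/sin δ ≈ 0.864, b = sin(fδ)/sin δ ≈ 0.227.
p = a·p₁ + b·p₂ ≈ (0.883, -0.118, 0.454); φ = arcsin(p_z) ≈ 27.01°, λ = atan2(p_y, p_x) ≈ -7.58°.

≈ lat 27°N, lon 8°W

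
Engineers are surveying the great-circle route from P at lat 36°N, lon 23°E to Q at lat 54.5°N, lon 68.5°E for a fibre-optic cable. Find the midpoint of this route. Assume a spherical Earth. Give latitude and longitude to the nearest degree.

From cos δ = sin φ₁ sin φ₂ + cos φ₁ cos φ₂ cos Δλ, the central angle is δ ≈ 0.630 rad (36.1°).
Interpolate at f = 1/2 with slerp weights a = sin((1−f)δ)/sin δ ≈ 0.526, b = sin(fδ)/sin δ ≈ 0.526.
p = a·p₁ + b·p₂ ≈ (0.504, 0.450, 0.737); φ = arcsin(p_z) ≈ 47.50°, λ = atan2(p_y, p_x) ≈ 41.81°.

≈ lat 47°N, lon 42°E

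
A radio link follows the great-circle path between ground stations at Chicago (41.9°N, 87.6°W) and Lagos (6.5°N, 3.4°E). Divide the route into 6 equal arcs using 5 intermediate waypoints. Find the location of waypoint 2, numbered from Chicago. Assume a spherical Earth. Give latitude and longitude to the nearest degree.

≈ (38°N, 50°W)

Convert each endpoint to a unit vector on the sphere (x = cos φ cos λ, y = cos φ sin λ, z = sin φ).
The central angle between the endpoints is δ = arccos(p₁·p₂) ≈ 1.508 rad (86.4°).
Interpolate at f = 2/6 with slerp weights a = sin((1−f)δ)/sin δ ≈ 0.846, b = sin(fδ)/sin δ ≈ 0.483.
p = a·p₁ + b·p₂ ≈ (0.505, -0.601, 0.620); φ = arcsin(p_z) ≈ 38.29°, λ = atan2(p_y, p_x) ≈ -49.94°.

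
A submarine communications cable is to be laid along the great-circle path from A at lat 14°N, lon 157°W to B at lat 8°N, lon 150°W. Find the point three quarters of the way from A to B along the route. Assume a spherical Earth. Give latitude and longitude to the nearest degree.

≈ lat 10°N, lon 152°W

From cos δ = sin φ₁ sin φ₂ + cos φ₁ cos φ₂ cos Δλ, the central angle is δ ≈ 0.159 rad (9.1°).
Interpolate at f = 3/4 with slerp weights a = sin((1−f)δ)/sin δ ≈ 0.251, b = sin(fδ)/sin δ ≈ 0.751.
p = a·p₁ + b·p₂ ≈ (-0.869, -0.467, 0.165); φ = arcsin(p_z) ≈ 9.51°, λ = atan2(p_y, p_x) ≈ -151.72°.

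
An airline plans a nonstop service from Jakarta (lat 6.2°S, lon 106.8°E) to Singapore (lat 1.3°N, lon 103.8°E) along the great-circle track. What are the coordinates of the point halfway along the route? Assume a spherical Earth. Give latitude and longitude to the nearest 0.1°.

≈ lat 2.5°S, lon 105.3°E

Write both endpoints as unit vectors p₁, p₂ with components (cos φ cos λ, cos φ sin λ, sin φ).
The central angle between the endpoints is δ = arccos(p₁·p₂) ≈ 0.141 rad (8.1°).
Interpolate at f = 1/2 with slerp weights a = sin((1−f)δ)/sin δ ≈ 0.501, b = sin(fδ)/sin δ ≈ 0.501.
p = a·p₁ + b·p₂ ≈ (-0.264, 0.964, -0.043); φ = arcsin(p_z) ≈ -2.45°, λ = atan2(p_y, p_x) ≈ 105.30°.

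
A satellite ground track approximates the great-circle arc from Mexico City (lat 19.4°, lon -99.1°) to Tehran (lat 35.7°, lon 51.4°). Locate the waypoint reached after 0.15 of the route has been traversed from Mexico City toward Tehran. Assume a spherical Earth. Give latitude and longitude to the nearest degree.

Convert each endpoint to a unit vector on the sphere (x = cos φ cos λ, y = cos φ sin λ, z = sin φ).
The central angle between the endpoints is δ = arccos(p₁·p₂) ≈ 2.063 rad (118.2°).
Interpolate at f = 0.15 with slerp weights a = sin((1−f)δ)/sin δ ≈ 1.116, b = sin(fδ)/sin δ ≈ 0.346.
p = a·p₁ + b·p₂ ≈ (0.009, -0.820, 0.572); φ = arcsin(p_z) ≈ 34.92°, λ = atan2(p_y, p_x) ≈ -89.40°.

≈ lat 35°, lon -89°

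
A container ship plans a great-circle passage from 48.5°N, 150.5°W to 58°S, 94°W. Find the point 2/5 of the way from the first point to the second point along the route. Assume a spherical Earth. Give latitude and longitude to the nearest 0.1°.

Write both endpoints as unit vectors p₁, p₂ with components (cos φ cos λ, cos φ sin λ, sin φ).
The central angle between the endpoints is δ = arccos(p₁·p₂) ≈ 2.028 rad (116.2°).
Interpolate at f = 2/5 with slerp weights a = sin((1−f)δ)/sin δ ≈ 1.045, b = sin(fδ)/sin δ ≈ 0.808.
p = a·p₁ + b·p₂ ≈ (-0.633, -0.768, 0.098); φ = arcsin(p_z) ≈ 5.60°, λ = atan2(p_y, p_x) ≈ -129.47°.

≈ 5.6°N, 129.5°W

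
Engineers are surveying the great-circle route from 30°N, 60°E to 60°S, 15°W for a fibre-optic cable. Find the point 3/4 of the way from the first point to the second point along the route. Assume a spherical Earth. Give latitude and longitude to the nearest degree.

Convert each endpoint to a unit vector on the sphere (x = cos φ cos λ, y = cos φ sin λ, z = sin φ).
The central angle between the endpoints is δ = arccos(p₁·p₂) ≈ 1.898 rad (108.7°).
Interpolate at f = 3/4 with slerp weights a = sin((1−f)δ)/sin δ ≈ 0.482, b = sin(fδ)/sin δ ≈ 1.044.
p = a·p₁ + b·p₂ ≈ (0.713, 0.227, -0.663); φ = arcsin(p_z) ≈ -41.55°, λ = atan2(p_y, p_x) ≈ 17.62°.

≈ 42°S, 18°E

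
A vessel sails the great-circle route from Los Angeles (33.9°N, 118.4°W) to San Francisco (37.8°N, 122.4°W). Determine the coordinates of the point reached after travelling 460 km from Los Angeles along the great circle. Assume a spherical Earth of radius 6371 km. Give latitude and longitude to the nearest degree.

≈ 37°N, 122°W

The haversine formula gives a central angle δ ≈ 0.088 rad (5.1°) between the endpoints. The total great-circle distance is δ·R ≈ 0.088 × 6371 ≈ 564 km, so the target fraction is f = 460/564 ≈ 0.816.
Interpolate at f ≈ 0.816 with slerp weights a = sin((1−f)δ)/sin δ ≈ 0.184, b = sin(fδ)/sin δ ≈ 0.816.
p = a·p₁ + b·p₂ ≈ (-0.418, -0.679, 0.603); φ = arcsin(p_z) ≈ 37.09°, λ = atan2(p_y, p_x) ≈ -121.63°.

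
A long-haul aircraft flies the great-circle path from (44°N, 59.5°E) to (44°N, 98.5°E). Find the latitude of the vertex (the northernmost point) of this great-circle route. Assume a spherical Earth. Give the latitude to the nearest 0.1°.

≈ 45.7°N

The great circle lies in the plane with unit normal n̂ = (p₁ × p₂)/|p₁ × p₂|.
Here n̂_z ≈ +0.699; the vertex latitude is φ_max = arccos|n̂_z| ≈ 45.7°.
Check via Clairaut: cos φ_max = |cos φ₁| · sin C = cos(44.0°)·sin(76.2°) ≈ 0.699, again giving ≈ 45.7°.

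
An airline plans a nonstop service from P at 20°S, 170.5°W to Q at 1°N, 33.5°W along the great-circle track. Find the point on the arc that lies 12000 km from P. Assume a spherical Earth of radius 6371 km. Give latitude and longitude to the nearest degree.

Write both endpoints as unit vectors p₁, p₂ with components (cos φ cos λ, cos φ sin λ, sin φ).
The central angle between the endpoints is δ = arccos(p₁·p₂) ≈ 2.337 rad (133.9°). The total great-circle distance is δ·R ≈ 2.337 × 6371 ≈ 14886 km, so the target fraction is f = 12000/14886 ≈ 0.806.
Interpolate at f ≈ 0.806 with slerp weights a = sin((1−f)δ)/sin δ ≈ 0.607, b = sin(fδ)/sin δ ≈ 1.320.
p = a·p₁ + b·p₂ ≈ (0.538, -0.823, -0.185); φ = arcsin(p_z) ≈ -10.64°, λ = atan2(p_y, p_x) ≈ -56.83°.

≈ 11°S, 57°W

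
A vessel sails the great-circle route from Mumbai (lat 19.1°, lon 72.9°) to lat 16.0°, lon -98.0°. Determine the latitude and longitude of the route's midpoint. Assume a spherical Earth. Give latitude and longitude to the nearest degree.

≈ lat 76°, lon -19°

From cos δ = sin φ₁ sin φ₂ + cos φ₁ cos φ₂ cos Δλ, the central angle is δ ≈ 2.509 rad (143.8°).
Interpolate at f = 1/2 with slerp weights a = sin((1−f)δ)/sin δ ≈ 1.608, b = sin(fδ)/sin δ ≈ 1.608.
p = a·p₁ + b·p₂ ≈ (0.232, -0.078, 0.970); φ = arcsin(p_z) ≈ 75.84°, λ = atan2(p_y, p_x) ≈ -18.69°.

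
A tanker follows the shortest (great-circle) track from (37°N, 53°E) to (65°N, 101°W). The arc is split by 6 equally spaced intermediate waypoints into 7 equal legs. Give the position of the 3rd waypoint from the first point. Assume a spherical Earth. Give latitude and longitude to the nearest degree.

Write both endpoints as unit vectors p₁, p₂ with components (cos φ cos λ, cos φ sin λ, sin φ).
The central angle between the endpoints is δ = arccos(p₁·p₂) ≈ 1.326 rad (76.0°).
Interpolate at f = 3/7 with slerp weights a = sin((1−f)δ)/sin δ ≈ 0.708, b = sin(fδ)/sin δ ≈ 0.555.
p = a·p₁ + b·p₂ ≈ (0.296, 0.222, 0.929); φ = arcsin(p_z) ≈ 68.31°, λ = atan2(p_y, p_x) ≈ 36.86°.

≈ (68°N, 37°E)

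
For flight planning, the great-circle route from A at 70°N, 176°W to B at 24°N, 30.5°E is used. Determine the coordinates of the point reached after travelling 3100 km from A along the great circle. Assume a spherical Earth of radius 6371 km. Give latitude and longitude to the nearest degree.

≈ 78°N, 67°E

Convert each endpoint to a unit vector on the sphere (x = cos φ cos λ, y = cos φ sin λ, z = sin φ).
The central angle between the endpoints is δ = arccos(p₁·p₂) ≈ 1.468 rad (84.1°). The total great-circle distance is δ·R ≈ 1.468 × 6371 ≈ 9353 km, so the target fraction is f = 3100/9353 ≈ 0.331.
Interpolate at f ≈ 0.331 with slerp weights a = sin((1−f)δ)/sin δ ≈ 0.836, b = sin(fδ)/sin δ ≈ 0.470.
p = a·p₁ + b·p₂ ≈ (0.085, 0.198, 0.977); φ = arcsin(p_z) ≈ 77.56°, λ = atan2(p_y, p_x) ≈ 66.80°.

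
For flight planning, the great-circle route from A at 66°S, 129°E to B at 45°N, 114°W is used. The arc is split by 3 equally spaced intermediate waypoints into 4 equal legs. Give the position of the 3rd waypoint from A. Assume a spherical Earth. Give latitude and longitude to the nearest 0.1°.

≈ 14.1°N, 134.0°W

Write both endpoints as unit vectors p₁, p₂ with components (cos φ cos λ, cos φ sin λ, sin φ).
The central angle between the endpoints is δ = arccos(p₁·p₂) ≈ 2.460 rad (140.9°).
Interpolate at f = 3/4 with slerp weights a = sin((1−f)δ)/sin δ ≈ 0.916, b = sin(fδ)/sin δ ≈ 1.528.
p = a·p₁ + b·p₂ ≈ (-0.674, -0.698, 0.244); φ = arcsin(p_z) ≈ 14.11°, λ = atan2(p_y, p_x) ≈ -134.01°.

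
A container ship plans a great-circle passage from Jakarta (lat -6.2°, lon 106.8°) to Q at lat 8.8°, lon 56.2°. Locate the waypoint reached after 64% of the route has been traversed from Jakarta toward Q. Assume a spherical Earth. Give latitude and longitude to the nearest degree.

Convert each endpoint to a unit vector on the sphere (x = cos φ cos λ, y = cos φ sin λ, z = sin φ).
The central angle between the endpoints is δ = arccos(p₁·p₂) ≈ 0.918 rad (52.6°).
Interpolate at f = 0.64 with slerp weights a = sin((1−f)δ)/sin δ ≈ 0.409, b = sin(fδ)/sin δ ≈ 0.698.
p = a·p₁ + b·p₂ ≈ (0.266, 0.962, 0.063); φ = arcsin(p_z) ≈ 3.59°, λ = atan2(p_y, p_x) ≈ 74.53°.

≈ lat 4°, lon 75°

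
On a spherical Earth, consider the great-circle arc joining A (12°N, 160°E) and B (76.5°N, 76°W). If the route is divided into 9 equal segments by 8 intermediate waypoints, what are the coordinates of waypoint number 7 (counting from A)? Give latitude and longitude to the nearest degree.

The haversine formula gives a central angle δ ≈ 1.496 rad (85.7°) between the endpoints.
Interpolate at f = 7/9 with slerp weights a = sin((1−f)δ)/sin δ ≈ 0.327, b = sin(fδ)/sin δ ≈ 0.921.
p = a·p₁ + b·p₂ ≈ (-0.249, -0.099, 0.963); φ = arcsin(p_z) ≈ 74.46°, λ = atan2(p_y, p_x) ≈ -158.29°.

≈ (74°N, 158°W)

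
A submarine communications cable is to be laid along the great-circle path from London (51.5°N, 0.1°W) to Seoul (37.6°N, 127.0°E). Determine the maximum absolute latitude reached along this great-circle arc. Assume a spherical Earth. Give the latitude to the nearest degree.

≈ 66°N

The great circle lies in the plane with unit normal n̂ = (p₁ × p₂)/|p₁ × p₂|.
Here n̂_z ≈ +0.400; the vertex latitude is φ_max = arccos|n̂_z| ≈ 66.4°.
Check via Clairaut: cos φ_max = |cos φ₁| · sin C = cos(51.5°)·sin(40.0°) ≈ 0.400, again giving ≈ 66.4°.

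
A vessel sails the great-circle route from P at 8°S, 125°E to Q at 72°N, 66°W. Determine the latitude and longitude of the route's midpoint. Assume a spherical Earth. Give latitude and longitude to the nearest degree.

Write both endpoints as unit vectors p₁, p₂ with components (cos φ cos λ, cos φ sin λ, sin φ).
The central angle between the endpoints is δ = arccos(p₁·p₂) ≈ 2.018 rad (115.6°).
Interpolate at f = 1/2 with slerp weights a = sin((1−f)δ)/sin δ ≈ 0.939, b = sin(fδ)/sin δ ≈ 0.939.
p = a·p₁ + b·p₂ ≈ (-0.415, 0.497, 0.762); φ = arcsin(p_z) ≈ 49.66°, λ = atan2(p_y, p_x) ≈ 129.91°.

≈ 50°N, 130°E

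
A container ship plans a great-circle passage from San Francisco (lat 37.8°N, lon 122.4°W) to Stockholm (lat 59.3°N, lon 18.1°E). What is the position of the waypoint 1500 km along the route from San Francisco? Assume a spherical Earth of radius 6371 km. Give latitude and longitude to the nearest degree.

Convert each endpoint to a unit vector on the sphere (x = cos φ cos λ, y = cos φ sin λ, z = sin φ).
The central angle between the endpoints is δ = arccos(p₁·p₂) ≈ 1.353 rad (77.5°). The total great-circle distance is δ·R ≈ 1.353 × 6371 ≈ 8622 km, so the target fraction is f = 1500/8622 ≈ 0.174.
Interpolate at f ≈ 0.174 with slerp weights a = sin((1−f)δ)/sin δ ≈ 0.921, b = sin(fδ)/sin δ ≈ 0.239.
p = a·p₁ + b·p₂ ≈ (-0.274, -0.576, 0.770); φ = arcsin(p_z) ≈ 50.34°, λ = atan2(p_y, p_x) ≈ -115.42°.

≈ lat 50°N, lon 115°W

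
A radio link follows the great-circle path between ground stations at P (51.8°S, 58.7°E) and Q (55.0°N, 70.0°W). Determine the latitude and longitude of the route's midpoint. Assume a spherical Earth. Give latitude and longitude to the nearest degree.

≈ (4°N, 1°W)

Write both endpoints as unit vectors p₁, p₂ with components (cos φ cos λ, cos φ sin λ, sin φ).
The central angle between the endpoints is δ = arccos(p₁·p₂) ≈ 2.617 rad (149.9°).
Interpolate at f = 1/2 with slerp weights a = sin((1−f)δ)/sin δ ≈ 1.928, b = sin(fδ)/sin δ ≈ 1.928.
p = a·p₁ + b·p₂ ≈ (0.998, -0.020, 0.064); φ = arcsin(p_z) ≈ 3.68°, λ = atan2(p_y, p_x) ≈ -1.17°.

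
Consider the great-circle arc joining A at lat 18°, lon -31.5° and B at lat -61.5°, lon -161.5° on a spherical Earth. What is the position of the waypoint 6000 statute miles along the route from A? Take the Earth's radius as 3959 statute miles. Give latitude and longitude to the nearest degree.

≈ lat -57°, lon -85°

Convert each endpoint to a unit vector on the sphere (x = cos φ cos λ, y = cos φ sin λ, z = sin φ).
The central angle between the endpoints is δ = arccos(p₁·p₂) ≈ 2.169 rad (124.3°). The total great-circle distance is δ·R ≈ 2.169 × 3959 ≈ 8588 mi, so the target fraction is f = 6000/8588 ≈ 0.699.
Interpolate at f ≈ 0.699 with slerp weights a = sin((1−f)δ)/sin δ ≈ 0.736, b = sin(fδ)/sin δ ≈ 1.208.
p = a·p₁ + b·p₂ ≈ (0.050, -0.549, -0.835); φ = arcsin(p_z) ≈ -56.57°, λ = atan2(p_y, p_x) ≈ -84.80°.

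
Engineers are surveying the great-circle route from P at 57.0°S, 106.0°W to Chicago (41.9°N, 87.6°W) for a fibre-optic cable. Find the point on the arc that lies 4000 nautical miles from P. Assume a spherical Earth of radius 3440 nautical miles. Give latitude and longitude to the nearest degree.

≈ 9°N, 93°W

Convert each endpoint to a unit vector on the sphere (x = cos φ cos λ, y = cos φ sin λ, z = sin φ).
The central angle between the endpoints is δ = arccos(p₁·p₂) ≈ 1.747 rad (100.1°). The total great-circle distance is δ·R ≈ 1.747 × 3440 ≈ 6010 nmi, so the target fraction is f = 4000/6010 ≈ 0.666.
Interpolate at f ≈ 0.666 with slerp weights a = sin((1−f)δ)/sin δ ≈ 0.560, b = sin(fδ)/sin δ ≈ 0.932.
p = a·p₁ + b·p₂ ≈ (-0.055, -0.987, 0.153); φ = arcsin(p_z) ≈ 8.78°, λ = atan2(p_y, p_x) ≈ -93.19°.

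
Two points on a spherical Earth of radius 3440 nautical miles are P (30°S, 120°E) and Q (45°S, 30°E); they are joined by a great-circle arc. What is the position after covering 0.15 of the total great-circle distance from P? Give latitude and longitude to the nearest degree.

Convert each endpoint to a unit vector on the sphere (x = cos φ cos λ, y = cos φ sin λ, z = sin φ).
The central angle between the endpoints is δ = arccos(p₁·p₂) ≈ 1.209 rad (69.3°).
Interpolate at f = 0.15 with slerp weights a = sin((1−f)δ)/sin δ ≈ 0.915, b = sin(fδ)/sin δ ≈ 0.193.
p = a·p₁ + b·p₂ ≈ (-0.278, 0.755, -0.594); φ = arcsin(p_z) ≈ -36.45°, λ = atan2(p_y, p_x) ≈ 110.24°.

≈ (36°S, 110°E)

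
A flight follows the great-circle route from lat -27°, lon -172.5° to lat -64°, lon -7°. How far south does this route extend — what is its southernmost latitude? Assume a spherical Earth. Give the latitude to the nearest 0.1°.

≈ -84.4°

The great circle lies in the plane with unit normal n̂ = (p₁ × p₂)/|p₁ × p₂|.
Here n̂_z ≈ +0.098; the vertex latitude is φ_max = arccos|n̂_z| ≈ 84.4°.
Check via Clairaut: cos φ_max = |cos φ₁| · sin C = cos(27.0°)·sin(173.7°) ≈ 0.098, again giving ≈ 84.4°.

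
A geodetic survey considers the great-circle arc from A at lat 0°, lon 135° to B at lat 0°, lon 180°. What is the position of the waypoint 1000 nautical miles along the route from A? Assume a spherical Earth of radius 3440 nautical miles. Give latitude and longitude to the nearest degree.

≈ lat 0°, lon 152°

Write both endpoints as unit vectors p₁, p₂ with components (cos φ cos λ, cos φ sin λ, sin φ).
The central angle between the endpoints is δ = arccos(p₁·p₂) ≈ 0.785 rad (45.0°). The total great-circle distance is δ·R ≈ 0.785 × 3440 ≈ 2702 nmi, so the target fraction is f = 1000/2702 ≈ 0.370.
Interpolate at f ≈ 0.370 with slerp weights a = sin((1−f)δ)/sin δ ≈ 0.671, b = sin(fδ)/sin δ ≈ 0.405.
p = a·p₁ + b·p₂ ≈ (-0.880, 0.475, 0.000); φ = arcsin(p_z) ≈ 0.00°, λ = atan2(p_y, p_x) ≈ 151.66°.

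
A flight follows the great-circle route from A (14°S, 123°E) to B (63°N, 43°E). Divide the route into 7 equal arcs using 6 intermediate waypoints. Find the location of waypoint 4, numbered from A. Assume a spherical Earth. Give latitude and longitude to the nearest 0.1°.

Convert each endpoint to a unit vector on the sphere (x = cos φ cos λ, y = cos φ sin λ, z = sin φ).
The central angle between the endpoints is δ = arccos(p₁·p₂) ≈ 1.710 rad (98.0°).
Interpolate at f = 4/7 with slerp weights a = sin((1−f)δ)/sin δ ≈ 0.676, b = sin(fδ)/sin δ ≈ 0.837.
p = a·p₁ + b·p₂ ≈ (-0.079, 0.809, 0.582); φ = arcsin(p_z) ≈ 35.62°, λ = atan2(p_y, p_x) ≈ 95.58°.

≈ (35.6°N, 95.6°E)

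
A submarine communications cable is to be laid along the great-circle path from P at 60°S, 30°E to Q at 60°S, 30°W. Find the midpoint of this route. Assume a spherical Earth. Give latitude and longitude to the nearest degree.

From cos δ = sin φ₁ sin φ₂ + cos φ₁ cos φ₂ cos Δλ, the central angle is δ ≈ 0.505 rad (29.0°).
Interpolate at f = 1/2 with slerp weights a = sin((1−f)δ)/sin δ ≈ 0.516, b = sin(fδ)/sin δ ≈ 0.516.
p = a·p₁ + b·p₂ ≈ (0.447, 0.000, -0.894); φ = arcsin(p_z) ≈ -63.43°, λ = atan2(p_y, p_x) ≈ 0.00°.

≈ 63°S, 0°E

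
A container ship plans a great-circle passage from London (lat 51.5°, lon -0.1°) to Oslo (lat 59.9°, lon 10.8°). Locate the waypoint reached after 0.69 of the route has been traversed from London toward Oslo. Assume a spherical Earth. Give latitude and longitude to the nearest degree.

≈ lat 57°, lon 7°

Convert each endpoint to a unit vector on the sphere (x = cos φ cos λ, y = cos φ sin λ, z = sin φ).
The central angle between the endpoints is δ = arccos(p₁·p₂) ≈ 0.181 rad (10.4°).
Interpolate at f = 0.69 with slerp weights a = sin((1−f)δ)/sin δ ≈ 0.312, b = sin(fδ)/sin δ ≈ 0.692.
p = a·p₁ + b·p₂ ≈ (0.535, 0.065, 0.842); φ = arcsin(p_z) ≈ 57.40°, λ = atan2(p_y, p_x) ≈ 6.90°.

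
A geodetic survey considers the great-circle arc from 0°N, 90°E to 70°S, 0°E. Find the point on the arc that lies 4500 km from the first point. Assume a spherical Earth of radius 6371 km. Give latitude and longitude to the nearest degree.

≈ 38°S, 74°E

The haversine formula gives a central angle δ ≈ 1.571 rad (90.0°) between the endpoints. The total great-circle distance is δ·R ≈ 1.571 × 6371 ≈ 10008 km, so the target fraction is f = 4500/10008 ≈ 0.450.
Interpolate at f ≈ 0.450 with slerp weights a = sin((1−f)δ)/sin δ ≈ 0.761, b = sin(fδ)/sin δ ≈ 0.649.
p = a·p₁ + b·p₂ ≈ (0.222, 0.761, -0.610); φ = arcsin(p_z) ≈ -37.58°, λ = atan2(p_y, p_x) ≈ 73.73°.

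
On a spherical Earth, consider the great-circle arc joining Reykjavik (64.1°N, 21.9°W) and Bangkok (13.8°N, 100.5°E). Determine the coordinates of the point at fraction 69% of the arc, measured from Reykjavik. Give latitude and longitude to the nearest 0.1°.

≈ 39.5°N, 87.5°E

Convert each endpoint to a unit vector on the sphere (x = cos φ cos λ, y = cos φ sin λ, z = sin φ).
The central angle between the endpoints is δ = arccos(p₁·p₂) ≈ 1.584 rad (90.7°).
Interpolate at f = 0.69 with slerp weights a = sin((1−f)δ)/sin δ ≈ 0.471, b = sin(fδ)/sin δ ≈ 0.888.
p = a·p₁ + b·p₂ ≈ (0.034, 0.771, 0.636); φ = arcsin(p_z) ≈ 39.49°, λ = atan2(p_y, p_x) ≈ 87.48°.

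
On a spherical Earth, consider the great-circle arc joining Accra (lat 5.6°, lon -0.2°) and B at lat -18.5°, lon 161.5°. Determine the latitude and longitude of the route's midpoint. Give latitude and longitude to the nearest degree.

Write both endpoints as unit vectors p₁, p₂ with components (cos φ cos λ, cos φ sin λ, sin φ).
The central angle between the endpoints is δ = arccos(p₁·p₂) ≈ 2.757 rad (158.0°).
Interpolate at f = 1/2 with slerp weights a = sin((1−f)δ)/sin δ ≈ 2.618, b = sin(fδ)/sin δ ≈ 2.618.
p = a·p₁ + b·p₂ ≈ (0.251, 0.779, -0.575); φ = arcsin(p_z) ≈ -35.11°, λ = atan2(p_y, p_x) ≈ 72.13°.

≈ lat -35°, lon 72°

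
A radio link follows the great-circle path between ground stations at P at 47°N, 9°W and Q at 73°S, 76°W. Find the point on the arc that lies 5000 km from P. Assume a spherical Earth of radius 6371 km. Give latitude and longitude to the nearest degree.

Convert each endpoint to a unit vector on the sphere (x = cos φ cos λ, y = cos φ sin λ, z = sin φ).
The central angle between the endpoints is δ = arccos(p₁·p₂) ≈ 2.241 rad (128.4°). The total great-circle distance is δ·R ≈ 2.241 × 6371 ≈ 14280 km, so the target fraction is f = 5000/14280 ≈ 0.350.
Interpolate at f ≈ 0.350 with slerp weights a = sin((1−f)δ)/sin δ ≈ 1.268, b = sin(fδ)/sin δ ≈ 0.902.
p = a·p₁ + b·p₂ ≈ (0.918, -0.391, 0.065); φ = arcsin(p_z) ≈ 3.72°, λ = atan2(p_y, p_x) ≈ -23.08°.

≈ 4°N, 23°W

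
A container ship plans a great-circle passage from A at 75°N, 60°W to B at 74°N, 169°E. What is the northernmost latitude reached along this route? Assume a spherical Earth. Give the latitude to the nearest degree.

The great circle lies in the plane with unit normal n̂ = (p₁ × p₂)/|p₁ × p₂|.
Here n̂_z ≈ -0.114; the vertex latitude is φ_max = arccos|n̂_z| ≈ 83.4°.
Check via Clairaut: cos φ_max = |cos φ₁| · sin C = cos(75.0°)·sin(26.2°) ≈ 0.114, again giving ≈ 83.4°.

≈ 83°N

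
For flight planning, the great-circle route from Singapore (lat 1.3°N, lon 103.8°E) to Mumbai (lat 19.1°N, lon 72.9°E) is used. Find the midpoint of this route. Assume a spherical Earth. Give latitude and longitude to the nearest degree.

The haversine formula gives a central angle δ ≈ 0.613 rad (35.1°) between the endpoints.
Interpolate at f = 1/2 with slerp weights a = sin((1−f)δ)/sin δ ≈ 0.524, b = sin(fδ)/sin δ ≈ 0.524.
p = a·p₁ + b·p₂ ≈ (0.021, 0.983, 0.183); φ = arcsin(p_z) ≈ 10.57°, λ = atan2(p_y, p_x) ≈ 88.80°.

≈ lat 11°N, lon 89°E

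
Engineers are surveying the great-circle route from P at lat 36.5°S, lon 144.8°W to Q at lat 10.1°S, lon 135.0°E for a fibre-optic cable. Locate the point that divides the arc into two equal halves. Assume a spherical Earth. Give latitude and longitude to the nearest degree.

≈ lat 29°S, lon 170°E

Write both endpoints as unit vectors p₁, p₂ with components (cos φ cos λ, cos φ sin λ, sin φ).
The central angle between the endpoints is δ = arccos(p₁·p₂) ≈ 1.329 rad (76.2°).
Interpolate at f = 1/2 with slerp weights a = sin((1−f)δ)/sin δ ≈ 0.635, b = sin(fδ)/sin δ ≈ 0.635.
p = a·p₁ + b·p₂ ≈ (-0.860, 0.148, -0.489); φ = arcsin(p_z) ≈ -29.29°, λ = atan2(p_y, p_x) ≈ 170.24°.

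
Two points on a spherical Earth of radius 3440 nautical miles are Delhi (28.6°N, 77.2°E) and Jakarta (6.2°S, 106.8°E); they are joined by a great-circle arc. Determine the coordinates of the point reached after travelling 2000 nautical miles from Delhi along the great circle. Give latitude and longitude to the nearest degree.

From cos δ = sin φ₁ sin φ₂ + cos φ₁ cos φ₂ cos Δλ, the central angle is δ ≈ 0.785 rad (45.0°). The total great-circle distance is δ·R ≈ 0.785 × 3440 ≈ 2701 nmi, so the target fraction is f = 2000/2701 ≈ 0.740.
Interpolate at f ≈ 0.740 with slerp weights a = sin((1−f)δ)/sin δ ≈ 0.286, b = sin(fδ)/sin δ ≈ 0.777.
p = a·p₁ + b·p₂ ≈ (-0.168, 0.984, 0.053); φ = arcsin(p_z) ≈ 3.05°, λ = atan2(p_y, p_x) ≈ 99.66°.

≈ (3°N, 100°E)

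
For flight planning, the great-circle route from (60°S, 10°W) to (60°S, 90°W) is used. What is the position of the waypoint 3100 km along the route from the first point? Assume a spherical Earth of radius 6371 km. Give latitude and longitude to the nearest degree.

The haversine formula gives a central angle δ ≈ 0.654 rad (37.5°) between the endpoints. The total great-circle distance is δ·R ≈ 0.654 × 6371 ≈ 4169 km, so the target fraction is f = 3100/4169 ≈ 0.744.
Interpolate at f ≈ 0.744 with slerp weights a = sin((1−f)δ)/sin δ ≈ 0.274, b = sin(fδ)/sin δ ≈ 0.768.
p = a·p₁ + b·p₂ ≈ (0.135, -0.408, -0.903); φ = arcsin(p_z) ≈ -64.55°, λ = atan2(p_y, p_x) ≈ -71.67°.

≈ (65°S, 72°W)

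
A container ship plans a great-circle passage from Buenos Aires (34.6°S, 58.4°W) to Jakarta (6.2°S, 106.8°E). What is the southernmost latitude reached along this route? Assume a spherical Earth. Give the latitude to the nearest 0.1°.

≈ 72.2°S

The great circle lies in the plane with unit normal n̂ = (p₁ × p₂)/|p₁ × p₂|.
Here n̂_z ≈ +0.306; the vertex latitude is φ_max = arccos|n̂_z| ≈ 72.2°.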